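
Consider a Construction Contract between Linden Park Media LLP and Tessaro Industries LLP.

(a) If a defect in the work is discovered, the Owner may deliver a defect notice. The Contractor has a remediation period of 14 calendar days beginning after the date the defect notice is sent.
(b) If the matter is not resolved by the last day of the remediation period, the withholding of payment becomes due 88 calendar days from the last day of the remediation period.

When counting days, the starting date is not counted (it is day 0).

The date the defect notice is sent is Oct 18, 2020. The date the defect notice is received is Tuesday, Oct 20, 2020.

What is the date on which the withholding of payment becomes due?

Jan 28, 2021

The last day of the remediation period: 14 calendar days after Oct 18, 2020 is Nov 1, 2020.
Adding 88 calendar days to Nov 1, 2020 gives Jan 28, 2021, which is the date on which the withholding of payment becomes due.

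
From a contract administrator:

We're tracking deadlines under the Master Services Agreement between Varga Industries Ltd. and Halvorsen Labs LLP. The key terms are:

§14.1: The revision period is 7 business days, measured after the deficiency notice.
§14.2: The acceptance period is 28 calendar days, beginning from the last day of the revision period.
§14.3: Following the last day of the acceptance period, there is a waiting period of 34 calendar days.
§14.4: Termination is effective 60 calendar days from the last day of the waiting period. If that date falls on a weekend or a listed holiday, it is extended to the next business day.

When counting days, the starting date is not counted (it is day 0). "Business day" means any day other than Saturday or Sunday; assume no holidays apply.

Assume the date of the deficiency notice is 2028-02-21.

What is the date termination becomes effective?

The last day of the revision period: counting 7 business days from Monday, 2028-02-21 (Feb 22, Feb 23, Feb 24, Feb 25, Feb 28, Feb 29, Mar 1, skipping weekends) reaches Wednesday, 2028-03-01.
The last day of the acceptance period: 2028-03-01 + 28 days = 2028-03-29.
The last day of the waiting period: 2028-03-29 + 34 days = 2028-05-02.
Adding 60 calendar days to 2028-05-02 gives 2028-07-01, which is the date termination becomes effective. That falls on a Saturday, so it rolls to the next business day, Monday, 2028-07-03.

2028-07-03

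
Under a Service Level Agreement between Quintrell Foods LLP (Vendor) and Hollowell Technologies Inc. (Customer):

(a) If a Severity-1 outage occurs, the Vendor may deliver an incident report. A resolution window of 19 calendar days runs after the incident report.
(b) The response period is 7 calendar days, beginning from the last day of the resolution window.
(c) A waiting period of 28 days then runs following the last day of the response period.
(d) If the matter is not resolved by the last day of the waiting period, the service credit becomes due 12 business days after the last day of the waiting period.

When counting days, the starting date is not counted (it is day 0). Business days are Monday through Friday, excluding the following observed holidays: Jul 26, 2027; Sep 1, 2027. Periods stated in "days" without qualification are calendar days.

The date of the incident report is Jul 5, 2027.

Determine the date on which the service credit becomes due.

Sep 15, 2027

Adding 19 calendar days to Jul 5, 2027 gives Jul 24, 2027, which is the last day of the resolution window.
The last day of the response period: 7 calendar days after Jul 24, 2027 is Jul 31, 2027.
Adding 28 calendar days to Jul 31, 2027 gives Aug 28, 2027, which is the last day of the waiting period.
The date on which the service credit becomes due: 12 business days after Saturday, Aug 28, 2027, skipping weekends and the listed holiday on Sep 1 — Aug 30, Aug 31, Sep 2, Sep 3, …, Sep 13, Sep 14, Sep 15 — lands on Wednesday, Sep 15, 2027.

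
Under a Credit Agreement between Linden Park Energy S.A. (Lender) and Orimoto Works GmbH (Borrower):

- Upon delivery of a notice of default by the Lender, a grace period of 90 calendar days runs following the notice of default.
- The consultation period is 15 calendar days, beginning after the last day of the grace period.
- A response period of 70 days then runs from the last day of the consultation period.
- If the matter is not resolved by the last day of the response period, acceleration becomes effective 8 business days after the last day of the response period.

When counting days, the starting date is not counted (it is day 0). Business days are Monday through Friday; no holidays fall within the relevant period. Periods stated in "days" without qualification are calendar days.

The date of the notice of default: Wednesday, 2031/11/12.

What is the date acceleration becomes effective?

2032/05/17

Adding 90 calendar days to 2031/11/12 gives 2032/02/10, which is the last day of the grace period.
Adding 15 calendar days to 2032/02/10 gives 2032/02/25, which is the last day of the consultation period.
Adding 70 calendar days to 2032/02/25 gives 2032/05/05, which is the last day of the response period.
The date acceleration becomes effective: counting 8 business days from Wednesday, 2032/05/05 (May 6, May 7, May 10, May 11, May 12, May 13, May 14, May 17, skipping weekends) reaches Monday, 2032/05/17.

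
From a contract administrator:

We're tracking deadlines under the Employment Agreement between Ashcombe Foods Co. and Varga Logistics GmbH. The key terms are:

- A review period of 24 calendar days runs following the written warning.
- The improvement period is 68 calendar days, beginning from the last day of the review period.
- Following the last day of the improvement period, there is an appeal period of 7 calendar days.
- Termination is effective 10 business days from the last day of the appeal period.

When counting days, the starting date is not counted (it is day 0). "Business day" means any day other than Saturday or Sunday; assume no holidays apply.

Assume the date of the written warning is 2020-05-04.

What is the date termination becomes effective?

Adding 24 calendar days to 2020-05-04 gives 2020-05-28, which is the last day of the review period.
Adding 68 calendar days to 2020-05-28 gives 2020-08-04, which is the last day of the improvement period.
The last day of the appeal period: 7 calendar days after 2020-08-04 is 2020-08-11.
The date termination becomes effective: counting 10 business days from Tuesday, 2020-08-11 (Aug 12, Aug 13, Aug 14, Aug 17, Aug 18, Aug 19, Aug 20, Aug 21, Aug 24, Aug 25, skipping weekends) reaches Tuesday, 2020-08-25.

2020-08-25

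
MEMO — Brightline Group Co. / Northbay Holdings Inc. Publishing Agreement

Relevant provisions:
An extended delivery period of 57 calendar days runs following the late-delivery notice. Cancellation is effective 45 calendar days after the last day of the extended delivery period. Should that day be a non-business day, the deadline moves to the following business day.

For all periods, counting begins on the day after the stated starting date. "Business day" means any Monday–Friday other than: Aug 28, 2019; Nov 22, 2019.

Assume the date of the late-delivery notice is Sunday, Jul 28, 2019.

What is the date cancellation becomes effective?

Nov 7, 2019

The last day of the extended delivery period: 57 calendar days after Jul 28, 2019 is Sep 23, 2019.
The date cancellation becomes effective: Sep 23, 2019 + 45 days = Nov 7, 2019. Nov 7, 2019 is a Thursday and is not a listed holiday, so no roll-forward applies.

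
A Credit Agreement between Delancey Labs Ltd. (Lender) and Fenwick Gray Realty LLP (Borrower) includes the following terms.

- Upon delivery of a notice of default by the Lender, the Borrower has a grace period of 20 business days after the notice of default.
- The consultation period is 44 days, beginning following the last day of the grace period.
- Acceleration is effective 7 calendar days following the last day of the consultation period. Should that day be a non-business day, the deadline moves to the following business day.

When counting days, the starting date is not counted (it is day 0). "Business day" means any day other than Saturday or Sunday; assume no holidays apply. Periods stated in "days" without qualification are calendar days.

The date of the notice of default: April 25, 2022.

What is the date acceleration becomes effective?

The last day of the grace period: counting 20 business days from Monday, April 25, 2022 (Apr 26, Apr 27, Apr 28, Apr 29, …, May 19, May 20, May 23, skipping weekends) reaches Monday, May 23, 2022.
Adding 44 calendar days to May 23, 2022 gives July 6, 2022, which is the last day of the consultation period.
The date acceleration becomes effective: 7 calendar days after July 6, 2022 is July 13, 2022. July 13, 2022 is a Wednesday, so no roll-forward applies.

July 13, 2022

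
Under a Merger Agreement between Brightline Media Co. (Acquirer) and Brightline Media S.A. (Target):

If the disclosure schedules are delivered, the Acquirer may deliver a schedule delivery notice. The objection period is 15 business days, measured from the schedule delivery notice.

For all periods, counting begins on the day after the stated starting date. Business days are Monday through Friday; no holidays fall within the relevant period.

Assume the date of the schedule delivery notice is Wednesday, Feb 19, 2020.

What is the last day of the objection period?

Mar 11, 2020

The last day of the objection period: 15 business days after Wednesday, Feb 19, 2020, skipping weekends — Feb 20, Feb 21, Feb 24, Feb 25, …, Mar 9, Mar 10, Mar 11 — lands on Wednesday, Mar 11, 2020.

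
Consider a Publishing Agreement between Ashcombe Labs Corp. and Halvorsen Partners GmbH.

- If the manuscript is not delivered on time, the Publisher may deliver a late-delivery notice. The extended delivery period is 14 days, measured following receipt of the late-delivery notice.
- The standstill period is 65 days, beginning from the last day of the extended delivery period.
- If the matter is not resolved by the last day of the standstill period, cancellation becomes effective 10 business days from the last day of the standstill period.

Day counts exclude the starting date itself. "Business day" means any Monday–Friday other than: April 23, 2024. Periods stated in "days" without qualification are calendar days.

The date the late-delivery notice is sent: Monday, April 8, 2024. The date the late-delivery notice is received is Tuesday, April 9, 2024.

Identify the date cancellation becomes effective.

The last day of the extended delivery period: 14 calendar days after April 9, 2024 is April 23, 2024.
The last day of the standstill period: 65 calendar days after April 23, 2024 is June 27, 2024.
The date cancellation becomes effective: counting 10 business days from Thursday, June 27, 2024 (Jun 28, Jul 1, Jul 2, Jul 3, Jul 4, Jul 5, Jul 8, Jul 9, Jul 10, Jul 11, skipping weekends) reaches Thursday, July 11, 2024.

July 11, 2024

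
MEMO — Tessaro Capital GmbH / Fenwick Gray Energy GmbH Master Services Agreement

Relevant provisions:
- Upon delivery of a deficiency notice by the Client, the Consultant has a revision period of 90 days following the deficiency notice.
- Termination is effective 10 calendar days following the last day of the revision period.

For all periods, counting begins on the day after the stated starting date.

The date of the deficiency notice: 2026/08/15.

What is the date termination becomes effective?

Adding 90 calendar days to 2026/08/15 gives 2026/11/13, which is the last day of the revision period.
The date termination becomes effective: 10 calendar days after 2026/11/13 is 2026/11/23.

2026/11/23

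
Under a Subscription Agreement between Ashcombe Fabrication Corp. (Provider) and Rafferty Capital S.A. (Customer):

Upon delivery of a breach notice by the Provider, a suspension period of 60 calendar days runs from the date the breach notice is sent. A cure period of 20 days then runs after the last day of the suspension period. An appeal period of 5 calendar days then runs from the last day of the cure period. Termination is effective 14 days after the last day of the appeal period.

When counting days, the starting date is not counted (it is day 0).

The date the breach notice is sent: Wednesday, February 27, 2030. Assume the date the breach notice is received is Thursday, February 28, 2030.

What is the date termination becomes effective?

June 6, 2030

The last day of the suspension period: February 27, 2030 + 60 days = April 28, 2030.
Adding 20 calendar days to April 28, 2030 gives May 18, 2030, which is the last day of the cure period.
The last day of the appeal period: May 18, 2030 + 5 days = May 23, 2030.
Adding 14 calendar days to May 23, 2030 gives June 6, 2030, which is the date termination becomes effective.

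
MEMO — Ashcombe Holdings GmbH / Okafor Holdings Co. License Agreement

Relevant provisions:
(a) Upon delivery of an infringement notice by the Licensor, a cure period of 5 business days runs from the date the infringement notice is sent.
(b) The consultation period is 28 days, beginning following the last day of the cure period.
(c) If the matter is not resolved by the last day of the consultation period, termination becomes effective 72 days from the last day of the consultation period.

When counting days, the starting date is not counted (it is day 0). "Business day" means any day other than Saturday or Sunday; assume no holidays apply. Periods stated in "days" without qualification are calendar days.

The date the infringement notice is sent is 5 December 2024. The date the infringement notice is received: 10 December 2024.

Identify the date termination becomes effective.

22 March 2025

The last day of the cure period: counting 5 business days from Thursday, 5 December 2024 (Dec 6, Dec 9, Dec 10, Dec 11, Dec 12, skipping weekends) reaches Thursday, 12 December 2024.
The last day of the consultation period: 12 December 2024 + 28 days = 9 January 2025.
Adding 72 calendar days to 9 January 2025 gives 22 March 2025, which is the date termination becomes effective.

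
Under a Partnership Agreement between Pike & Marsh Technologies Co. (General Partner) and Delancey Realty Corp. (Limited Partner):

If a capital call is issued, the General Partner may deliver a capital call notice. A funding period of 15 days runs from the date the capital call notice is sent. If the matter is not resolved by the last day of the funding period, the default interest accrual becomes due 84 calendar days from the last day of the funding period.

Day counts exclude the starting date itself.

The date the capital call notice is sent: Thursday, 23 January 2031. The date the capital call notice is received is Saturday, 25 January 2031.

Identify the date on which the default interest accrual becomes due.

The last day of the funding period: 15 calendar days after 23 January 2031 is 7 February 2031.
Adding 84 calendar days to 7 February 2031 gives 2 May 2031, which is the date on which the default interest accrual becomes due.

2 May 2031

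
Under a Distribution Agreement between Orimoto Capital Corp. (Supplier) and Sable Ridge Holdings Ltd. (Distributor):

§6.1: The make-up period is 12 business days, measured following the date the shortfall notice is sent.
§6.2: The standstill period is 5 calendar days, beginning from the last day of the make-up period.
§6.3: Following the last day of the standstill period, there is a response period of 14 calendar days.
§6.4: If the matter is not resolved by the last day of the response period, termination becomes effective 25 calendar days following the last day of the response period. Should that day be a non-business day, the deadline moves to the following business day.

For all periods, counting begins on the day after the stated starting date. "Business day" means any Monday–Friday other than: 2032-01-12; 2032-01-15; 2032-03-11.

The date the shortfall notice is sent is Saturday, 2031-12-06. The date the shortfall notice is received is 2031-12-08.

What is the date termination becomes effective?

2032-02-05

The last day of the make-up period: counting 12 business days from Saturday, 2031-12-06 (Dec 8, Dec 9, Dec 10, Dec 11, …, Dec 19, Dec 22, Dec 23, skipping weekends) reaches Tuesday, 2031-12-23.
The last day of the standstill period: 5 calendar days after 2031-12-23 is 2031-12-28.
Adding 14 calendar days to 2031-12-28 gives 2032-01-11, which is the last day of the response period.
Adding 25 calendar days to 2032-01-11 gives 2032-02-05, which is the date termination becomes effective. 2032-02-05 is a Thursday and is not a listed holiday, so no roll-forward applies.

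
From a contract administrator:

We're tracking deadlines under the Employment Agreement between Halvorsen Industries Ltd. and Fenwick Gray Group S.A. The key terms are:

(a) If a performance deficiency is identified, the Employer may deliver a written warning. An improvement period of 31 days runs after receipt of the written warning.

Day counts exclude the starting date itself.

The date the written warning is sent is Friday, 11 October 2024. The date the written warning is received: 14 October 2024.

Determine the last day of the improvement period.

Adding 31 calendar days to 14 October 2024 gives 14 November 2024, which is the last day of the improvement period.

14 November 2024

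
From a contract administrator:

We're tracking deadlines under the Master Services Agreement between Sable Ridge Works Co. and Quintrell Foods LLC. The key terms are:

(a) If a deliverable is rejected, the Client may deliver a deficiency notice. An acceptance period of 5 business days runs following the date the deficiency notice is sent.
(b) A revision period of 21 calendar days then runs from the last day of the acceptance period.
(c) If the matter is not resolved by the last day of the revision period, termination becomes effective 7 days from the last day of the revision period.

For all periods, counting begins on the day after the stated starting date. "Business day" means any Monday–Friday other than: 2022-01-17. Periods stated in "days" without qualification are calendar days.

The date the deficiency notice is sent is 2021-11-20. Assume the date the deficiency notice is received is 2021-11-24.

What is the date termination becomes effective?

2021-12-24

The last day of the acceptance period: 5 business days after Saturday, 2021-11-20, skipping weekends — Nov 22, Nov 23, Nov 24, Nov 25, Nov 26 — lands on Friday, 2021-11-26.
The last day of the revision period: 21 calendar days after 2021-11-26 is 2021-12-17.
Adding 7 calendar days to 2021-12-17 gives 2021-12-24, which is the date termination becomes effective.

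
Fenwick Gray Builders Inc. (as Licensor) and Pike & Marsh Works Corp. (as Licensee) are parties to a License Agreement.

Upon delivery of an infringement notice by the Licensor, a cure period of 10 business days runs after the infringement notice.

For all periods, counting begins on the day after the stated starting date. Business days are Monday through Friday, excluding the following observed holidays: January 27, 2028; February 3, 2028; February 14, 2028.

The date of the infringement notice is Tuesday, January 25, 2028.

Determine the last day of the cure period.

February 10, 2028

From Tuesday, January 25, 2028, 10 business days (Jan 26, Jan 28, Jan 31, Feb 1, Feb 2, Feb 4, Feb 7, Feb 8, Feb 9, Feb 10, skipping weekends and the listed holidays on Jan 27, Feb 3) brings us to Thursday, February 10, 2028, which is the last day of the cure period.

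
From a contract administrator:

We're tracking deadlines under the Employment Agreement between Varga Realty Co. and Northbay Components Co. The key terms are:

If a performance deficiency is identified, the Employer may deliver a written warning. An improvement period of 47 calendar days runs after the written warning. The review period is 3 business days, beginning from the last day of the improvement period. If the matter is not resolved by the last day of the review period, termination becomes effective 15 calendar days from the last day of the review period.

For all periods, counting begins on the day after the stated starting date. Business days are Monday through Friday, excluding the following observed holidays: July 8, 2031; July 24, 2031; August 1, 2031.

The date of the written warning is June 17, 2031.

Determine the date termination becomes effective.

August 21, 2031

The last day of the improvement period: 47 calendar days after June 17, 2031 is August 3, 2031.
The last day of the review period: 3 business days after Sunday, August 3, 2031, skipping weekends — Aug 4, Aug 5, Aug 6 — lands on Wednesday, August 6, 2031.
The date termination becomes effective: August 6, 2031 + 15 days = August 21, 2031.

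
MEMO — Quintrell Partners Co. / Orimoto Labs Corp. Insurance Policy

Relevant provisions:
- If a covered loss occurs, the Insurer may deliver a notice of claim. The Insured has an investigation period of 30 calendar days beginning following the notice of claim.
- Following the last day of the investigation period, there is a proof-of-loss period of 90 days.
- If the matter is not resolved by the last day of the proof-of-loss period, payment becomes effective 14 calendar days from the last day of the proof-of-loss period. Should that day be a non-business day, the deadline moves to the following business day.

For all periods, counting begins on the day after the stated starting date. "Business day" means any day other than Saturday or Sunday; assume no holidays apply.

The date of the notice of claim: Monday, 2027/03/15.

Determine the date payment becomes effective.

2027/07/27

The last day of the investigation period: 2027/03/15 + 30 days = 2027/04/14.
Adding 90 calendar days to 2027/04/14 gives 2027/07/13, which is the last day of the proof-of-loss period.
Adding 14 calendar days to 2027/07/13 gives 2027/07/27, which is the date payment becomes effective. 2027/07/27 is a Tuesday, so no roll-forward applies.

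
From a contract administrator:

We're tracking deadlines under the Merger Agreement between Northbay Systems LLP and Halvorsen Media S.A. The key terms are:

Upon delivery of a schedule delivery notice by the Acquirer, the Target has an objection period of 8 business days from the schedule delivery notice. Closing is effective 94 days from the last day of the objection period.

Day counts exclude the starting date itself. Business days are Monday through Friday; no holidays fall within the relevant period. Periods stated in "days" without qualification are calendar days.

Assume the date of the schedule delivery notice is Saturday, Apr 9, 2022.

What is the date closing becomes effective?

The last day of the objection period: 8 business days after Saturday, Apr 9, 2022, skipping weekends — Apr 11, Apr 12, Apr 13, Apr 14, Apr 15, Apr 18, Apr 19, Apr 20 — lands on Wednesday, Apr 20, 2022.
The date closing becomes effective: Apr 20, 2022 + 94 days = Jul 23, 2022.

Jul 23, 2022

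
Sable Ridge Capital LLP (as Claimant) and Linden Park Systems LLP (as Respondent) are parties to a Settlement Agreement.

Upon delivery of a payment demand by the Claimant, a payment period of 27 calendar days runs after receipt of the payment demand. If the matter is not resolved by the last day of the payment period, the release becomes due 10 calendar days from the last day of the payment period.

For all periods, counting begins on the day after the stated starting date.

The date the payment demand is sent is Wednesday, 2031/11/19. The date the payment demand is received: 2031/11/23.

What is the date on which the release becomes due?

2031/12/30

The last day of the payment period: 27 calendar days after 2031/11/23 is 2031/12/20.
The date on which the release becomes due: 10 calendar days after 2031/12/20 is 2031/12/30.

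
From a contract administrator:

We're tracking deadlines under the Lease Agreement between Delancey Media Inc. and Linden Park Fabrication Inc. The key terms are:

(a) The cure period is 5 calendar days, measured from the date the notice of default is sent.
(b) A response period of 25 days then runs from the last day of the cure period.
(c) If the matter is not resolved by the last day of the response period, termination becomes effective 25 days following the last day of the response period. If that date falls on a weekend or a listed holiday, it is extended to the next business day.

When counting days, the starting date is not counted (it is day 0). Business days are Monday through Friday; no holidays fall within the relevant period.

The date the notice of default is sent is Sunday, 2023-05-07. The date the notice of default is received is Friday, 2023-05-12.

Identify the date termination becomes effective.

2023-07-03

The last day of the cure period: 5 calendar days after 2023-05-07 is 2023-05-12.
The last day of the response period: 25 calendar days after 2023-05-12 is 2023-06-06.
The date termination becomes effective: 2023-06-06 + 25 days = 2023-07-01. That falls on a Saturday, so it rolls to the next business day, Monday, 2023-07-03.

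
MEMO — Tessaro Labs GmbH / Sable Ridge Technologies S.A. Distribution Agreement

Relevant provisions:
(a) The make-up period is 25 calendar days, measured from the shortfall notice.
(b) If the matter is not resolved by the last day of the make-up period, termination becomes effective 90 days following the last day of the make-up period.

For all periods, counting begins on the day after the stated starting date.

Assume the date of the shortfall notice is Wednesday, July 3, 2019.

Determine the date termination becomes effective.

The last day of the make-up period: 25 calendar days after July 3, 2019 is July 28, 2019.
Adding 90 calendar days to July 28, 2019 gives October 26, 2019, which is the date termination becomes effective.

October 26, 2019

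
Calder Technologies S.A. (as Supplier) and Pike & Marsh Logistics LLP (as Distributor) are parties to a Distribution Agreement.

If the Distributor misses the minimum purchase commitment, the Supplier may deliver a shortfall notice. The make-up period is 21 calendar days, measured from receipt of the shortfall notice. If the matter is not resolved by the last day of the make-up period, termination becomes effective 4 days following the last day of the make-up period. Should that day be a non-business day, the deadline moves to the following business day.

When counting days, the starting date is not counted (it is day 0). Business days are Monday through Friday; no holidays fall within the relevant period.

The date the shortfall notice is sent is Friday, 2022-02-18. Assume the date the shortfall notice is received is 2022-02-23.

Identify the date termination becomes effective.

2022-03-21

Adding 21 calendar days to 2022-02-23 gives 2022-03-16, which is the last day of the make-up period.
The date termination becomes effective: 4 calendar days after 2022-03-16 is 2022-03-20. That falls on a Sunday, so it rolls to the next business day, Monday, 2022-03-21.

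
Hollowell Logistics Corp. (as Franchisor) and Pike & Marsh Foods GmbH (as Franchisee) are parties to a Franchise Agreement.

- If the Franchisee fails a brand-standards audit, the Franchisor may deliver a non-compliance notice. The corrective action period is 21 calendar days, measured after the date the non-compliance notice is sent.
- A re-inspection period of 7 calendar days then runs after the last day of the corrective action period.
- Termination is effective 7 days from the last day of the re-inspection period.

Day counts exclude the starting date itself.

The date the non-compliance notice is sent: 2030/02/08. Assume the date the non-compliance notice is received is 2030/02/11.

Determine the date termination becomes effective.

2030/03/15

The last day of the corrective action period: 21 calendar days after 2030/02/08 is 2030/03/01.
Adding 7 calendar days to 2030/03/01 gives 2030/03/08, which is the last day of the re-inspection period.
The date termination becomes effective: 7 calendar days after 2030/03/08 is 2030/03/15.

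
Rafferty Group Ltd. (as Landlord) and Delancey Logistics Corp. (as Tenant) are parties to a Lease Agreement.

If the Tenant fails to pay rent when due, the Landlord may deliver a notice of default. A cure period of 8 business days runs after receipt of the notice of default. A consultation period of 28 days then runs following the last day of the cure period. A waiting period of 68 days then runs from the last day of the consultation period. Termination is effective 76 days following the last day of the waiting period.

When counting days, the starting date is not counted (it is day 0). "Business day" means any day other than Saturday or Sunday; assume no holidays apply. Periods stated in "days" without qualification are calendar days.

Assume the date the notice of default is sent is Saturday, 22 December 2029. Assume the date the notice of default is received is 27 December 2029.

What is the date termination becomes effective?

The last day of the cure period: counting 8 business days from Thursday, 27 December 2029 (Dec 28, Dec 31, Jan 1, Jan 2, Jan 3, Jan 4, Jan 7, Jan 8, skipping weekends) reaches Tuesday, 8 January 2030.
Adding 28 calendar days to 8 January 2030 gives 5 February 2030, which is the last day of the consultation period.
Adding 68 calendar days to 5 February 2030 gives 14 April 2030, which is the last day of the waiting period.
Adding 76 calendar days to 14 April 2030 gives 29 June 2030, which is the date termination becomes effective.

29 June 2030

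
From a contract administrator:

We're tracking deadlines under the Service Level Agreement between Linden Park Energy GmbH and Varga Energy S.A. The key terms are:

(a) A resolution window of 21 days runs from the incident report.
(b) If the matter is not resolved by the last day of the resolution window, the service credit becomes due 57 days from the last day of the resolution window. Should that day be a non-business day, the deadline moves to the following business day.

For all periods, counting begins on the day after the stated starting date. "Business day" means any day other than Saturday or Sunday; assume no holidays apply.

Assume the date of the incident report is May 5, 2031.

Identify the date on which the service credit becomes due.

The last day of the resolution window: May 5, 2031 + 21 days = May 26, 2031.
The date on which the service credit becomes due: 57 calendar days after May 26, 2031 is Jul 22, 2031. Jul 22, 2031 is a Tuesday, so no roll-forward applies.

Jul 22, 2031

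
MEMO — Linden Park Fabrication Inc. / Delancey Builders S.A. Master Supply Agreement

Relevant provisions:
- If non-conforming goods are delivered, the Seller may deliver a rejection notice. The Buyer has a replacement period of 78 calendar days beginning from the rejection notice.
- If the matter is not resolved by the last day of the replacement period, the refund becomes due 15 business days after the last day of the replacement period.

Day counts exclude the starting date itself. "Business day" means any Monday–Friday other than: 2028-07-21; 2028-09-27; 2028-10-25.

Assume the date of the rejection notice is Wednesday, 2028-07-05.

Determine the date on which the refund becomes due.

The last day of the replacement period: 2028-07-05 + 78 days = 2028-09-21.
From Thursday, 2028-09-21, 15 business days (Sep 22, Sep 25, Sep 26, Sep 28, …, Oct 11, Oct 12, Oct 13, skipping weekends and the listed holiday on Sep 27) brings us to Friday, 2028-10-13, which is the date on which the refund becomes due.

2028-10-13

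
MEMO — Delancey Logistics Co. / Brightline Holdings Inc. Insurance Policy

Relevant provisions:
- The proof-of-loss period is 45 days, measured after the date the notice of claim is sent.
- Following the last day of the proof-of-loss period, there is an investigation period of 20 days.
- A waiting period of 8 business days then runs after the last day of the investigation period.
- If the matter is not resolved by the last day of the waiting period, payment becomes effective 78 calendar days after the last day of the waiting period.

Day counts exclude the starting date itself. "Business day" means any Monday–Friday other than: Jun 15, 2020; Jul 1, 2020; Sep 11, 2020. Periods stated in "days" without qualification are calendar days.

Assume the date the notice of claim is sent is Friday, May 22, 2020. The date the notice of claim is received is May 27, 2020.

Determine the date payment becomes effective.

Oct 22, 2020

The last day of the proof-of-loss period: 45 calendar days after May 22, 2020 is Jul 6, 2020.
The last day of the investigation period: Jul 6, 2020 + 20 days = Jul 26, 2020.
From Sunday, Jul 26, 2020, 8 business days (Jul 27, Jul 28, Jul 29, Jul 30, Jul 31, Aug 3, Aug 4, Aug 5, skipping weekends) brings us to Wednesday, Aug 5, 2020, which is the last day of the waiting period.
Adding 78 calendar days to Aug 5, 2020 gives Oct 22, 2020, which is the date payment becomes effective.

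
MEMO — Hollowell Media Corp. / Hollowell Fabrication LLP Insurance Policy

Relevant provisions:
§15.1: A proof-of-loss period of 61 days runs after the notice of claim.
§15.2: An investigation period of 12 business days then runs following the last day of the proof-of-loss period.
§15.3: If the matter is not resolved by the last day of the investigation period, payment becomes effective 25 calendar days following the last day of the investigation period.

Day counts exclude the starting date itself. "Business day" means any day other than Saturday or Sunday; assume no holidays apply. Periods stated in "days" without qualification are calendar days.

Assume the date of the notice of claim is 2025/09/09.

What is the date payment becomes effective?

Adding 61 calendar days to 2025/09/09 gives 2025/11/09, which is the last day of the proof-of-loss period.
The last day of the investigation period: counting 12 business days from Sunday, 2025/11/09 (Nov 10, Nov 11, Nov 12, Nov 13, …, Nov 21, Nov 24, Nov 25, skipping weekends) reaches Tuesday, 2025/11/25.
The date payment becomes effective: 2025/11/25 + 25 days = 2025/12/20.

2025/12/20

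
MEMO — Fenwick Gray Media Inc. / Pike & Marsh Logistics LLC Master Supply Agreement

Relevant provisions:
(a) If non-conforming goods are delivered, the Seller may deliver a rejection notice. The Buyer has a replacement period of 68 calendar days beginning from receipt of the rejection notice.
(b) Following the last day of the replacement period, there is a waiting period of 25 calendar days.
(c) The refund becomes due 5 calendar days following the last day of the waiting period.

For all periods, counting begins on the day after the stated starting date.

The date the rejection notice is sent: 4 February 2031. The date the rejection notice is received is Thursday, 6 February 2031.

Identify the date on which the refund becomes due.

15 May 2031

The last day of the replacement period: 6 February 2031 + 68 days = 15 April 2031.
Adding 25 calendar days to 15 April 2031 gives 10 May 2031, which is the last day of the waiting period.
The date on which the refund becomes due: 5 calendar days after 10 May 2031 is 15 May 2031.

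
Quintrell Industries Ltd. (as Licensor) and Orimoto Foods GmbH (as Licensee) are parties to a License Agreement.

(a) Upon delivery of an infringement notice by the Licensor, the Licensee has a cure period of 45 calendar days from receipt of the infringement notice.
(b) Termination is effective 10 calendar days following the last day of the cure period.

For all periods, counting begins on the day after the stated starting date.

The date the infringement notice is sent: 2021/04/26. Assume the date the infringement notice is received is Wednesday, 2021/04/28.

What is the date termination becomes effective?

2021/06/22

Adding 45 calendar days to 2021/04/28 gives 2021/06/12, which is the last day of the cure period.
Adding 10 calendar days to 2021/06/12 gives 2021/06/22, which is the date termination becomes effective.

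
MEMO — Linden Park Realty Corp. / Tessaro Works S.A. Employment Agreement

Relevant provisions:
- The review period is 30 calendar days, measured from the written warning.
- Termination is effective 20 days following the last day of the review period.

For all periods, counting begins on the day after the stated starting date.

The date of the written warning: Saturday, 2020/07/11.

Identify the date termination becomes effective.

2020/08/30

The last day of the review period: 30 calendar days after 2020/07/11 is 2020/08/10.
The date termination becomes effective: 2020/08/10 + 20 days = 2020/08/30.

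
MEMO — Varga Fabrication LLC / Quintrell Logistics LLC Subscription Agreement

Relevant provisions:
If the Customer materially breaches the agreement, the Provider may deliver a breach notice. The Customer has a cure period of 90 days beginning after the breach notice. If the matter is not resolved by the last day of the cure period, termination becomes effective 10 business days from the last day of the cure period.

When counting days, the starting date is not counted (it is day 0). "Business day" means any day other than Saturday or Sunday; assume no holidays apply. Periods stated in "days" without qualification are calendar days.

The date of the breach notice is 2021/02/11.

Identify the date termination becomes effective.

The last day of the cure period: 2021/02/11 + 90 days = 2021/05/12.
From Wednesday, 2021/05/12, 10 business days (May 13, May 14, May 17, May 18, May 19, May 20, May 21, May 24, May 25, May 26, skipping weekends) brings us to Wednesday, 2021/05/26, which is the date termination becomes effective.

2021/05/26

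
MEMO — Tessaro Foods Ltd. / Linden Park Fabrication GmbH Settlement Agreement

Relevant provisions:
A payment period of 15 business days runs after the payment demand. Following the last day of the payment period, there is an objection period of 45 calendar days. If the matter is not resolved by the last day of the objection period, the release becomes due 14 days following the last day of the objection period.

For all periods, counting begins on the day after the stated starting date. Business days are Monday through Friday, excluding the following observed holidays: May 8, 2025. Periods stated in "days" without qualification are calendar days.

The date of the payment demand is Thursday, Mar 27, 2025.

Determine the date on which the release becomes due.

From Thursday, Mar 27, 2025, 15 business days (Mar 28, Mar 31, Apr 1, Apr 2, …, Apr 15, Apr 16, Apr 17, skipping weekends) brings us to Thursday, Apr 17, 2025, which is the last day of the payment period.
The last day of the objection period: Apr 17, 2025 + 45 days = Jun 1, 2025.
The date on which the release becomes due: Jun 1, 2025 + 14 days = Jun 15, 2025.

Jun 15, 2025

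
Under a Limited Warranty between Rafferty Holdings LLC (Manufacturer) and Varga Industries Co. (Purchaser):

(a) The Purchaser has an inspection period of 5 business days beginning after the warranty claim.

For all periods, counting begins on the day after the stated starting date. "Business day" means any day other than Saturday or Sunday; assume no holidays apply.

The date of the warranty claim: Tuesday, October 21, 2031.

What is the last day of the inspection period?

October 28, 2031

From Tuesday, October 21, 2031, 5 business days (Oct 22, Oct 23, Oct 24, Oct 27, Oct 28, skipping weekends) brings us to Tuesday, October 28, 2031, which is the last day of the inspection period.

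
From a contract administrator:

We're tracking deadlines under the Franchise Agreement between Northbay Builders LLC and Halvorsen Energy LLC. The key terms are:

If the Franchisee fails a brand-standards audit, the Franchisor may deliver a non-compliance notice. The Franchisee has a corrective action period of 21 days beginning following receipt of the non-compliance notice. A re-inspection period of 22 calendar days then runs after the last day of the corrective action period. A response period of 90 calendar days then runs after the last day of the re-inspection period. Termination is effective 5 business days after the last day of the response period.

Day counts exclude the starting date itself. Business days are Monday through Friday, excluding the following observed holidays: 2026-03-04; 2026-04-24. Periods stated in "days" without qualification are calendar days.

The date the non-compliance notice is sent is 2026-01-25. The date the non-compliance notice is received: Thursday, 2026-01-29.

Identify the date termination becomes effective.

The last day of the corrective action period: 2026-01-29 + 21 days = 2026-02-19.
The last day of the re-inspection period: 2026-02-19 + 22 days = 2026-03-13.
The last day of the response period: 2026-03-13 + 90 days = 2026-06-11.
The date termination becomes effective: counting 5 business days from Thursday, 2026-06-11 (Jun 12, Jun 15, Jun 16, Jun 17, Jun 18, skipping weekends) reaches Thursday, 2026-06-18.

2026-06-18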